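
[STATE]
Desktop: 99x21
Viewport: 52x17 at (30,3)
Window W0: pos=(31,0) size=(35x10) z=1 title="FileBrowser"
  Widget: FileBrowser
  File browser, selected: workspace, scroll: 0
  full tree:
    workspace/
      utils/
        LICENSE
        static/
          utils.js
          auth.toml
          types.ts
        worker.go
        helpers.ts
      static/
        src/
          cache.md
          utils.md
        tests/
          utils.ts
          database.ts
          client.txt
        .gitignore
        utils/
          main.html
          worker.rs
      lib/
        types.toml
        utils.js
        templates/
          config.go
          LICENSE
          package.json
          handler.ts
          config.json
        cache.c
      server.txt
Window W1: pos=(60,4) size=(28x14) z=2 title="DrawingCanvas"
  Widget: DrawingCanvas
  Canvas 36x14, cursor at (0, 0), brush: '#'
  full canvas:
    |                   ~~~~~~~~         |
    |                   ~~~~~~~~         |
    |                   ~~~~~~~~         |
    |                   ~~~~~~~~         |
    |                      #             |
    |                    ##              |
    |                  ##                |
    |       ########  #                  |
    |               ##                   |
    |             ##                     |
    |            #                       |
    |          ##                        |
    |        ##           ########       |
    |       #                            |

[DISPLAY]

 ┃> [-] workspace/                 ┃                
 ┃    [+] utils/              ┏━━━━━━━━━━━━━━━━━━━━━
 ┃    [+] static/             ┃ DrawingCanvas       
 ┃    [+] lib/                ┠─────────────────────
 ┃    server.txt              ┃+                  ~~
 ┃                            ┃                   ~~
 ┗━━━━━━━━━━━━━━━━━━━━━━━━━━━━┃                   ~~
                              ┃                   ~~
                              ┃                     
                              ┃                    #
                              ┃                  ## 
                              ┃       ########  #   
                              ┃               ##    
                              ┃             ##      
                              ┗━━━━━━━━━━━━━━━━━━━━━
                                                    
                                                    


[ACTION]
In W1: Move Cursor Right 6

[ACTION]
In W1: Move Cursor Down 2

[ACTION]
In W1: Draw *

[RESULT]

 ┃> [-] workspace/                 ┃                
 ┃    [+] utils/              ┏━━━━━━━━━━━━━━━━━━━━━
 ┃    [+] static/             ┃ DrawingCanvas       
 ┃    [+] lib/                ┠─────────────────────
 ┃    server.txt              ┃                   ~~
 ┃                            ┃                   ~~
 ┗━━━━━━━━━━━━━━━━━━━━━━━━━━━━┃      *            ~~
                              ┃                   ~~
                              ┃                     
                              ┃                    #
                              ┃                  ## 
                              ┃       ########  #   
                              ┃               ##    
                              ┃             ##      
                              ┗━━━━━━━━━━━━━━━━━━━━━
                                                    
                                                    


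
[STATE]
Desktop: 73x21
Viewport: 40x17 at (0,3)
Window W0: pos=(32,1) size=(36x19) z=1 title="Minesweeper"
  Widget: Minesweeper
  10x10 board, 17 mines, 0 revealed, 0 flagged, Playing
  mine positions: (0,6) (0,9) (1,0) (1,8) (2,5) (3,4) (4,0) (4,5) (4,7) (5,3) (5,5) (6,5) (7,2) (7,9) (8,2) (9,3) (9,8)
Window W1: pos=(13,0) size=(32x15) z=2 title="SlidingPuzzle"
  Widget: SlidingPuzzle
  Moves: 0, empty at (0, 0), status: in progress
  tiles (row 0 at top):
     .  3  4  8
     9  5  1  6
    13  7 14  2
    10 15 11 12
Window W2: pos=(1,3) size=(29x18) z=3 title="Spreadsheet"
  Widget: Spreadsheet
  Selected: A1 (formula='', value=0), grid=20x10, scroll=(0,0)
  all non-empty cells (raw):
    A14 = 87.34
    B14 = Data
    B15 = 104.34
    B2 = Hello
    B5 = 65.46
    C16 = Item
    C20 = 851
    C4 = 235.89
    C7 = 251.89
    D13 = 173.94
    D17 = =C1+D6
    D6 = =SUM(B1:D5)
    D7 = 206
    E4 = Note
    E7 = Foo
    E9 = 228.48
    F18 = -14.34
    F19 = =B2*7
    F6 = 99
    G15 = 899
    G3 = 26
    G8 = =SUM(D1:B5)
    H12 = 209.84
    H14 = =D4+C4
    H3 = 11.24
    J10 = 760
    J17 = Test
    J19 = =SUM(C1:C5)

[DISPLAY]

 ┏━━━━━━━━━━━━━━━━━━━━━━━━━━━┓────┐     
 ┃ Spreadsheet               ┃  8 │     
 ┠───────────────────────────┨────┤     
 ┃A1:                        ┃  6 │     
 ┃       A       B       C   ┃────┤     
 ┃---------------------------┃  2 │     
 ┃  1      [0]       0       ┃────┤     
 ┃  2        0Hello          ┃ 12 │     
 ┃  3        0       0       ┃────┘     
 ┃  4        0       0  235.8┃          
 ┃  5        0   65.46       ┃          
 ┃  6        0       0       ┃━━━━━━━━━━
 ┃  7        0       0  251.8┃  ┃       
 ┃  8        0       0       ┃  ┃       
 ┃  9        0       0       ┃  ┃       
 ┃ 10        0       0       ┃  ┃       
 ┃ 11        0       0       ┃  ┗━━━━━━━


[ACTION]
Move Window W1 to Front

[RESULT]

 ┏━━━━━━━━━━━┃┌────┬────┬────┬────┐     
 ┃ Spreadshee┃│    │  3 │  4 │  8 │     
 ┠───────────┃├────┼────┼────┼────┤     
 ┃A1:        ┃│  9 │  5 │  1 │  6 │     
 ┃       A   ┃├────┼────┼────┼────┤     
 ┃-----------┃│ 13 │  7 │ 14 │  2 │     
 ┃  1      [0┃├────┼────┼────┼────┤     
 ┃  2        ┃│ 10 │ 15 │ 11 │ 12 │     
 ┃  3        ┃└────┴────┴────┴────┘     
 ┃  4        ┃Moves: 0                  
 ┃  5        ┃                          
 ┃  6        ┗━━━━━━━━━━━━━━━━━━━━━━━━━━
 ┃  7        0       0  251.8┃  ┃       
 ┃  8        0       0       ┃  ┃       
 ┃  9        0       0       ┃  ┃       
 ┃ 10        0       0       ┃  ┃       
 ┃ 11        0       0       ┃  ┗━━━━━━━


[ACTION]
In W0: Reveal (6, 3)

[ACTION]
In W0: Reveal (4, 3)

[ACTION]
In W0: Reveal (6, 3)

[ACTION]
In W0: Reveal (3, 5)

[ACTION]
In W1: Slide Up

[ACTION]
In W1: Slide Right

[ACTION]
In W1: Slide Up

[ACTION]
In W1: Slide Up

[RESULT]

 ┏━━━━━━━━━━━┃┌────┬────┬────┬────┐     
 ┃ Spreadshee┃│  9 │  3 │  4 │  8 │     
 ┠───────────┃├────┼────┼────┼────┤     
 ┃A1:        ┃│ 13 │  5 │  1 │  6 │     
 ┃       A   ┃├────┼────┼────┼────┤     
 ┃-----------┃│ 10 │  7 │ 14 │  2 │     
 ┃  1      [0┃├────┼────┼────┼────┤     
 ┃  2        ┃│    │ 15 │ 11 │ 12 │     
 ┃  3        ┃└────┴────┴────┴────┘     
 ┃  4        ┃Moves: 3                  
 ┃  5        ┃                          
 ┃  6        ┗━━━━━━━━━━━━━━━━━━━━━━━━━━
 ┃  7        0       0  251.8┃  ┃       
 ┃  8        0       0       ┃  ┃       
 ┃  9        0       0       ┃  ┃       
 ┃ 10        0       0       ┃  ┃       
 ┃ 11        0       0       ┃  ┗━━━━━━━


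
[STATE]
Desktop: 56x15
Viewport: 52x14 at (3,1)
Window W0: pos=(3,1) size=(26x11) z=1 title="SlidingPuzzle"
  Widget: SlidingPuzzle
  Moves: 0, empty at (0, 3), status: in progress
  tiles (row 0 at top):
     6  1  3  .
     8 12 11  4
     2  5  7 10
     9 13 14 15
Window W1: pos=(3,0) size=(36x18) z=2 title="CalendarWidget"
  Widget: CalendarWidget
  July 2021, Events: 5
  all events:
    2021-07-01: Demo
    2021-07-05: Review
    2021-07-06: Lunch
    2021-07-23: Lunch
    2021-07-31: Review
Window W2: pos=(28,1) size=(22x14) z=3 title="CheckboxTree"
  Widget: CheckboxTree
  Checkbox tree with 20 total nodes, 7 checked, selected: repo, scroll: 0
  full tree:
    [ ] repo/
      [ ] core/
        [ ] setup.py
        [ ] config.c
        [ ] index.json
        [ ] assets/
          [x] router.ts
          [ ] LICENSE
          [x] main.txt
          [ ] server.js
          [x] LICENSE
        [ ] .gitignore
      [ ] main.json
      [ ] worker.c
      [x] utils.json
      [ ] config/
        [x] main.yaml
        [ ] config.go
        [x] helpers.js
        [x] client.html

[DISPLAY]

┃ CalendarWidget         ┏━━━━━━━━━━━━━━━━━━━━┓     
┠────────────────────────┃ CheckboxTree       ┃     
┃            July 2021   ┠────────────────────┨     
┃Mo Tu We Th Fr Sa Su    ┃>[-] repo/          ┃     
┃          1*  2  3  4   ┃   [-] core/        ┃     
┃ 5*  6*  7  8  9 10 11  ┃     [ ] setup.py   ┃     
┃12 13 14 15 16 17 18    ┃     [ ] config.c   ┃     
┃19 20 21 22 23* 24 25   ┃     [ ] index.json ┃     
┃26 27 28 29 30 31*      ┃     [-] assets/    ┃     
┃                        ┃       [x] router.ts┃     
┃                        ┃       [ ] LICENSE  ┃     
┃                        ┃       [x] main.txt ┃     
┃                        ┃       [ ] server.js┃     
┃                        ┗━━━━━━━━━━━━━━━━━━━━┛     


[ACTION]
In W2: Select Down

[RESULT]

┃ CalendarWidget         ┏━━━━━━━━━━━━━━━━━━━━┓     
┠────────────────────────┃ CheckboxTree       ┃     
┃            July 2021   ┠────────────────────┨     
┃Mo Tu We Th Fr Sa Su    ┃ [-] repo/          ┃     
┃          1*  2  3  4   ┃>  [-] core/        ┃     
┃ 5*  6*  7  8  9 10 11  ┃     [ ] setup.py   ┃     
┃12 13 14 15 16 17 18    ┃     [ ] config.c   ┃     
┃19 20 21 22 23* 24 25   ┃     [ ] index.json ┃     
┃26 27 28 29 30 31*      ┃     [-] assets/    ┃     
┃                        ┃       [x] router.ts┃     
┃                        ┃       [ ] LICENSE  ┃     
┃                        ┃       [x] main.txt ┃     
┃                        ┃       [ ] server.js┃     
┃                        ┗━━━━━━━━━━━━━━━━━━━━┛     


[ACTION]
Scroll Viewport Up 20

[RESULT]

┏━━━━━━━━━━━━━━━━━━━━━━━━━━━━━━━━━━┓                
┃ CalendarWidget         ┏━━━━━━━━━━━━━━━━━━━━┓     
┠────────────────────────┃ CheckboxTree       ┃     
┃            July 2021   ┠────────────────────┨     
┃Mo Tu We Th Fr Sa Su    ┃ [-] repo/          ┃     
┃          1*  2  3  4   ┃>  [-] core/        ┃     
┃ 5*  6*  7  8  9 10 11  ┃     [ ] setup.py   ┃     
┃12 13 14 15 16 17 18    ┃     [ ] config.c   ┃     
┃19 20 21 22 23* 24 25   ┃     [ ] index.json ┃     
┃26 27 28 29 30 31*      ┃     [-] assets/    ┃     
┃                        ┃       [x] router.ts┃     
┃                        ┃       [ ] LICENSE  ┃     
┃                        ┃       [x] main.txt ┃     
┃                        ┃       [ ] server.js┃     


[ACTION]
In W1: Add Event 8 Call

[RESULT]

┏━━━━━━━━━━━━━━━━━━━━━━━━━━━━━━━━━━┓                
┃ CalendarWidget         ┏━━━━━━━━━━━━━━━━━━━━┓     
┠────────────────────────┃ CheckboxTree       ┃     
┃            July 2021   ┠────────────────────┨     
┃Mo Tu We Th Fr Sa Su    ┃ [-] repo/          ┃     
┃          1*  2  3  4   ┃>  [-] core/        ┃     
┃ 5*  6*  7  8*  9 10 11 ┃     [ ] setup.py   ┃     
┃12 13 14 15 16 17 18    ┃     [ ] config.c   ┃     
┃19 20 21 22 23* 24 25   ┃     [ ] index.json ┃     
┃26 27 28 29 30 31*      ┃     [-] assets/    ┃     
┃                        ┃       [x] router.ts┃     
┃                        ┃       [ ] LICENSE  ┃     
┃                        ┃       [x] main.txt ┃     
┃                        ┃       [ ] server.js┃     


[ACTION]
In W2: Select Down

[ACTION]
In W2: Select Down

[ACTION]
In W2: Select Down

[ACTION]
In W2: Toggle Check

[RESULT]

┏━━━━━━━━━━━━━━━━━━━━━━━━━━━━━━━━━━┓                
┃ CalendarWidget         ┏━━━━━━━━━━━━━━━━━━━━┓     
┠────────────────────────┃ CheckboxTree       ┃     
┃            July 2021   ┠────────────────────┨     
┃Mo Tu We Th Fr Sa Su    ┃ [-] repo/          ┃     
┃          1*  2  3  4   ┃   [-] core/        ┃     
┃ 5*  6*  7  8*  9 10 11 ┃     [ ] setup.py   ┃     
┃12 13 14 15 16 17 18    ┃     [ ] config.c   ┃     
┃19 20 21 22 23* 24 25   ┃>    [x] index.json ┃     
┃26 27 28 29 30 31*      ┃     [-] assets/    ┃     
┃                        ┃       [x] router.ts┃     
┃                        ┃       [ ] LICENSE  ┃     
┃                        ┃       [x] main.txt ┃     
┃                        ┃       [ ] server.js┃     


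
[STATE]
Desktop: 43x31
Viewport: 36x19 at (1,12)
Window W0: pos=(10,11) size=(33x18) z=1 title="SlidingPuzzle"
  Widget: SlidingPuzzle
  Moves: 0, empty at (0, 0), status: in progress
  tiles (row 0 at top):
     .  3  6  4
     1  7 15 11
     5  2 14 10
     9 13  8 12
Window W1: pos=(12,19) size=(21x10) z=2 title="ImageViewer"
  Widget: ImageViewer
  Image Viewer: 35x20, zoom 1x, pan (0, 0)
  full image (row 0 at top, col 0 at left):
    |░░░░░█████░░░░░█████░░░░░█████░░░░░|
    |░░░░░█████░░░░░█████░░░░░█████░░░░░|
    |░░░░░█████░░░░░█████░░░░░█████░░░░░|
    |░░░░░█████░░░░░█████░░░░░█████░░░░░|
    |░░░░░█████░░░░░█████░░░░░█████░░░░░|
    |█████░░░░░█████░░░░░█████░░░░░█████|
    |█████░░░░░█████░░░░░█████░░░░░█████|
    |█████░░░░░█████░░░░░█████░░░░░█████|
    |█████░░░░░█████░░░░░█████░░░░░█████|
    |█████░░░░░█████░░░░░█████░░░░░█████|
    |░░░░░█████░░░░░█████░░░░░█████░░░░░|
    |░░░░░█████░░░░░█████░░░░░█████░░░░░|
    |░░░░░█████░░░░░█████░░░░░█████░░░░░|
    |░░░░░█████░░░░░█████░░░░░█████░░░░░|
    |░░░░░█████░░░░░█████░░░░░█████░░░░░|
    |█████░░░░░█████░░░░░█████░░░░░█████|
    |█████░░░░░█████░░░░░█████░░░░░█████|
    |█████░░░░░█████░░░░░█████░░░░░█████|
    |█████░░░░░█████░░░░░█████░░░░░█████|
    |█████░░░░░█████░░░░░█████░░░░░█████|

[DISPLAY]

         ┃ SlidingPuzzle            
         ┠──────────────────────────
         ┃┌────┬────┬────┬────┐     
         ┃│    │  3 │  6 │  4 │     
         ┃├────┼────┼────┼────┤     
         ┃│  1 │  7 │ 15 │ 11 │     
         ┃├────┼────┼────┼────┤     
         ┃│┏━━━━━━━━━━━━━━━━━━━┓    
         ┃├┃ ImageViewer       ┃    
         ┃│┠───────────────────┨    
         ┃└┃░░░░░█████░░░░░████┃    
         ┃M┃░░░░░█████░░░░░████┃    
         ┃ ┃░░░░░█████░░░░░████┃    
         ┃ ┃░░░░░█████░░░░░████┃    
         ┃ ┃░░░░░█████░░░░░████┃    
         ┃ ┃█████░░░░░█████░░░░┃    
         ┗━┗━━━━━━━━━━━━━━━━━━━┛━━━━
                                    
                                    


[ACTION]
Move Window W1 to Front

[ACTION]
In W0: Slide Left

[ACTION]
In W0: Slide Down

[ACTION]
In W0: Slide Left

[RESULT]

         ┃ SlidingPuzzle            
         ┠──────────────────────────
         ┃┌────┬────┬────┬────┐     
         ┃│  3 │  6 │    │  4 │     
         ┃├────┼────┼────┼────┤     
         ┃│  1 │  7 │ 15 │ 11 │     
         ┃├────┼────┼────┼────┤     
         ┃│┏━━━━━━━━━━━━━━━━━━━┓    
         ┃├┃ ImageViewer       ┃    
         ┃│┠───────────────────┨    
         ┃└┃░░░░░█████░░░░░████┃    
         ┃M┃░░░░░█████░░░░░████┃    
         ┃ ┃░░░░░█████░░░░░████┃    
         ┃ ┃░░░░░█████░░░░░████┃    
         ┃ ┃░░░░░█████░░░░░████┃    
         ┃ ┃█████░░░░░█████░░░░┃    
         ┗━┗━━━━━━━━━━━━━━━━━━━┛━━━━
                                    
                                    


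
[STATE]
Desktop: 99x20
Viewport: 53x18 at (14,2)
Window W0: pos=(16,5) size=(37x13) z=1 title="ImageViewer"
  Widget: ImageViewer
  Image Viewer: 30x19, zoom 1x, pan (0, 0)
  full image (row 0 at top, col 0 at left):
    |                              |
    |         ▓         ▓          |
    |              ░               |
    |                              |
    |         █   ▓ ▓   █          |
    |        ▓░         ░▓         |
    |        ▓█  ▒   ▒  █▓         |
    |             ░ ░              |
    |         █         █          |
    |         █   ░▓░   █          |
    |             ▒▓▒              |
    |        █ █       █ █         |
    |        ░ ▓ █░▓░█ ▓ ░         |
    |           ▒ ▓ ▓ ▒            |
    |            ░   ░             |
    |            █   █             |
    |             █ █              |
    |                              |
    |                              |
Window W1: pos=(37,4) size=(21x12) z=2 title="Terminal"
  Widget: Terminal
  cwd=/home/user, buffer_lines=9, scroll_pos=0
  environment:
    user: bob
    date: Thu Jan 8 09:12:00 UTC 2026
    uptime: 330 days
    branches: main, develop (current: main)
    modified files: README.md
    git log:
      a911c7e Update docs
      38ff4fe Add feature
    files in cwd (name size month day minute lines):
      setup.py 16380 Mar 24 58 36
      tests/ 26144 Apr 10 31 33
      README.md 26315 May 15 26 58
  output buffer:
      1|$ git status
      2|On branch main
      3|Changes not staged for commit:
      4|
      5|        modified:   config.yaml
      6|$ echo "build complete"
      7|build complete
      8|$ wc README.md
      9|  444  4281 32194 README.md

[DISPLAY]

                                                     
                                                     
                       ┏━━━━━━━━━━━━━━━━━━━┓         
  ┏━━━━━━━━━━━━━━━━━━━━┃ Terminal          ┃         
  ┃ ImageViewer        ┠───────────────────┨         
  ┠────────────────────┃$ git status       ┃         
  ┃                    ┃On branch main     ┃         
  ┃         ▓         ▓┃Changes not staged ┃         
  ┃              ░     ┃                   ┃         
  ┃                    ┃        modified:  ┃         
  ┃         █   ▓ ▓   █┃$ echo "build compl┃         
  ┃        ▓░         ░┃build complete     ┃         
  ┃        ▓█  ▒   ▒  █┃$ wc README.md     ┃         
  ┃             ░ ░    ┗━━━━━━━━━━━━━━━━━━━┛         
  ┃         █         █               ┃              
  ┗━━━━━━━━━━━━━━━━━━━━━━━━━━━━━━━━━━━┛              
                                                     
                                                     


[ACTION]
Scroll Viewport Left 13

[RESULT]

                                                     
                                                     
                                    ┏━━━━━━━━━━━━━━━━
               ┏━━━━━━━━━━━━━━━━━━━━┃ Terminal       
               ┃ ImageViewer        ┠────────────────
               ┠────────────────────┃$ git status    
               ┃                    ┃On branch main  
               ┃         ▓         ▓┃Changes not stag
               ┃              ░     ┃                
               ┃                    ┃        modified
               ┃         █   ▓ ▓   █┃$ echo "build co
               ┃        ▓░         ░┃build complete  
               ┃        ▓█  ▒   ▒  █┃$ wc README.md  
               ┃             ░ ░    ┗━━━━━━━━━━━━━━━━
               ┃         █         █               ┃ 
               ┗━━━━━━━━━━━━━━━━━━━━━━━━━━━━━━━━━━━┛ 
                                                     
                                                     


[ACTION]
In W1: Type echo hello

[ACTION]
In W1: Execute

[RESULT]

                                                     
                                                     
                                    ┏━━━━━━━━━━━━━━━━
               ┏━━━━━━━━━━━━━━━━━━━━┃ Terminal       
               ┃ ImageViewer        ┠────────────────
               ┠────────────────────┃        modified
               ┃                    ┃$ echo "build co
               ┃         ▓         ▓┃build complete  
               ┃              ░     ┃$ wc README.md  
               ┃                    ┃  444  4281 3219
               ┃         █   ▓ ▓   █┃$ echo hello    
               ┃        ▓░         ░┃hello           
               ┃        ▓█  ▒   ▒  █┃$ █             
               ┃             ░ ░    ┗━━━━━━━━━━━━━━━━
               ┃         █         █               ┃ 
               ┗━━━━━━━━━━━━━━━━━━━━━━━━━━━━━━━━━━━┛ 
                                                     
                                                     


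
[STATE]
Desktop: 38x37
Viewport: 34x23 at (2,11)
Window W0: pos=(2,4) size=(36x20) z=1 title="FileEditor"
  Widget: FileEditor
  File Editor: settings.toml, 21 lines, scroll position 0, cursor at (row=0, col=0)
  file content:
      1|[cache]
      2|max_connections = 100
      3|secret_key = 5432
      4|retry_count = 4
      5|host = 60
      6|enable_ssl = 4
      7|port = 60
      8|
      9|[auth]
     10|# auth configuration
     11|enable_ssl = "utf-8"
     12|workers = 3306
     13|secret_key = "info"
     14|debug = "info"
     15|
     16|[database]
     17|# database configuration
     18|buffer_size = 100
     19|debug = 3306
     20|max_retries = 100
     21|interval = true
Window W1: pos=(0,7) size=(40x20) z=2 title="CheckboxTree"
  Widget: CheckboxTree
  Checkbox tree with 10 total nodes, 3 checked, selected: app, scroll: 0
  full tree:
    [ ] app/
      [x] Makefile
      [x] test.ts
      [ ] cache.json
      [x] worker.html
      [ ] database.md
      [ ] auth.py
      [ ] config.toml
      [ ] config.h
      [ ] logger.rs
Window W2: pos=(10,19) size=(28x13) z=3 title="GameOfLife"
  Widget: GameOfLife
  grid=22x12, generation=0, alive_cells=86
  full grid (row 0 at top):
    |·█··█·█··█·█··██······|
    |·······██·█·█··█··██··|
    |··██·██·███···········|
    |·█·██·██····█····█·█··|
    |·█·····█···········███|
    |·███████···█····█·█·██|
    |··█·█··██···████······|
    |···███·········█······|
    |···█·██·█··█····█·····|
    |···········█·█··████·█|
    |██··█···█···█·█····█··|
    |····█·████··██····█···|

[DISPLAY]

  [x] Makefile                    
  [x] test.ts                     
  [ ] cache.json                  
  [x] worker.html                 
  [ ] database.md                 
  [ ] auth.py                     
  [ ] config.toml                 
  [ ] config.h                    
  [ ] lo┏━━━━━━━━━━━━━━━━━━━━━━━━━
        ┃ GameOfLife              
        ┠─────────────────────────
        ┃Gen: 0                   
        ┃··██·██·███···········   
        ┃·█·██·██····█····█·█··   
        ┃·█·····█···········███   
━━━━━━━━┃·███████···█····█·█·██   
        ┃··█·█··██···████······   
        ┃···███·········█······   
        ┃···█·██·█··█····█·····   
        ┃···········█·█··████·█   
        ┗━━━━━━━━━━━━━━━━━━━━━━━━━
                                  
                                  


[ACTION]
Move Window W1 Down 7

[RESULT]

┃host = 60                        
┃enable_ssl = 4                   
┃port = 60                        
━━━━━━━━━━━━━━━━━━━━━━━━━━━━━━━━━━
CheckboxTree                      
──────────────────────────────────
[-] app/                          
  [x] Makefile                    
  [x] te┏━━━━━━━━━━━━━━━━━━━━━━━━━
  [ ] ca┃ GameOfLife              
  [x] wo┠─────────────────────────
  [ ] da┃Gen: 0                   
  [ ] au┃··██·██·███···········   
  [ ] co┃·█·██·██····█····█·█··   
  [ ] co┃·█·····█···········███   
  [ ] lo┃·███████···█····█·█·██   
        ┃··█·█··██···████······   
        ┃···███·········█······   
        ┃···█·██·█··█····█·····   
        ┃···········█·█··████·█   
        ┗━━━━━━━━━━━━━━━━━━━━━━━━━
                                  
━━━━━━━━━━━━━━━━━━━━━━━━━━━━━━━━━━


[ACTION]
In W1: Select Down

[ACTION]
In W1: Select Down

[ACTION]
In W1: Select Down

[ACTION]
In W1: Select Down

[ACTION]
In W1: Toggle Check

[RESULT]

┃host = 60                        
┃enable_ssl = 4                   
┃port = 60                        
━━━━━━━━━━━━━━━━━━━━━━━━━━━━━━━━━━
CheckboxTree                      
──────────────────────────────────
[-] app/                          
  [x] Makefile                    
  [x] te┏━━━━━━━━━━━━━━━━━━━━━━━━━
  [ ] ca┃ GameOfLife              
  [ ] wo┠─────────────────────────
  [ ] da┃Gen: 0                   
  [ ] au┃··██·██·███···········   
  [ ] co┃·█·██·██····█····█·█··   
  [ ] co┃·█·····█···········███   
  [ ] lo┃·███████···█····█·█·██   
        ┃··█·█··██···████······   
        ┃···███·········█······   
        ┃···█·██·█··█····█·····   
        ┃···········█·█··████·█   
        ┗━━━━━━━━━━━━━━━━━━━━━━━━━
                                  
━━━━━━━━━━━━━━━━━━━━━━━━━━━━━━━━━━


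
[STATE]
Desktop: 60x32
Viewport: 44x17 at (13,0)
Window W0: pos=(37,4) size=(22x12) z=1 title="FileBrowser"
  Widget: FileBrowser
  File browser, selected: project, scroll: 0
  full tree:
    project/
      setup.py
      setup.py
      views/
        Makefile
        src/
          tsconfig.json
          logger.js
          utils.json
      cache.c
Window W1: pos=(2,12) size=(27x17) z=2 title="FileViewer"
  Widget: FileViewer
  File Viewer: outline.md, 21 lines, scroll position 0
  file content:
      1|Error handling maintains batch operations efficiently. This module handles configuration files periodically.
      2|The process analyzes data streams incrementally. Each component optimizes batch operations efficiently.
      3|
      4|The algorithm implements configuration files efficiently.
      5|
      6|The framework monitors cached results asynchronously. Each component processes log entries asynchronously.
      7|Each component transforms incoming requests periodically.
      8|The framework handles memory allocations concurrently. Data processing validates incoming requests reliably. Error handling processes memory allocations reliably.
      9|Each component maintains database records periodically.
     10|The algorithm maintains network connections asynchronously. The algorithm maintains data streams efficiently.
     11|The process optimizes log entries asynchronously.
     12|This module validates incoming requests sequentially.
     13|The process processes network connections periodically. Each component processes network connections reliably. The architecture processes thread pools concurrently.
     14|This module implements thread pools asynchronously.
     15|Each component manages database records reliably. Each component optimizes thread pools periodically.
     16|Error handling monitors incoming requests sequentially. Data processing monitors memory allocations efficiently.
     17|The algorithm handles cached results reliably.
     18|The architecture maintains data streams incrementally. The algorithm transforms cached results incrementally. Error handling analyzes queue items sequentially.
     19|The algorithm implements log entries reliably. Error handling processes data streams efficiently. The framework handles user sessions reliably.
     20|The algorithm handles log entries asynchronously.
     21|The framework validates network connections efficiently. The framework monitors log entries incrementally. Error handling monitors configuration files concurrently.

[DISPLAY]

                                            
                                            
                                            
                                            
                        ┏━━━━━━━━━━━━━━━━━━━
                        ┃ FileBrowser       
                        ┠───────────────────
                        ┃> [-] project/     
                        ┃    setup.py       
                        ┃    setup.py       
                        ┃    [+] views/     
                        ┃    cache.c        
━━━━━━━━━━━━━━━┓        ┃                   
r              ┃        ┃                   
───────────────┨        ┃                   
ling maintains▲┃        ┗━━━━━━━━━━━━━━━━━━━
s analyzes dat█┃                            


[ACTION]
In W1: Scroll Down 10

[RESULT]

                                            
                                            
                                            
                                            
                        ┏━━━━━━━━━━━━━━━━━━━
                        ┃ FileBrowser       
                        ┠───────────────────
                        ┃> [-] project/     
                        ┃    setup.py       
                        ┃    setup.py       
                        ┃    [+] views/     
                        ┃    cache.c        
━━━━━━━━━━━━━━━┓        ┃                   
r              ┃        ┃                   
───────────────┨        ┃                   
nent maintains▲┃        ┗━━━━━━━━━━━━━━━━━━━
thm maintains ░┃                            


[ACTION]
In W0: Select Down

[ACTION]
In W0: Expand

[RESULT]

                                            
                                            
                                            
                                            
                        ┏━━━━━━━━━━━━━━━━━━━
                        ┃ FileBrowser       
                        ┠───────────────────
                        ┃  [-] project/     
                        ┃  > setup.py       
                        ┃    setup.py       
                        ┃    [+] views/     
                        ┃    cache.c        
━━━━━━━━━━━━━━━┓        ┃                   
r              ┃        ┃                   
───────────────┨        ┃                   
nent maintains▲┃        ┗━━━━━━━━━━━━━━━━━━━
thm maintains ░┃                            


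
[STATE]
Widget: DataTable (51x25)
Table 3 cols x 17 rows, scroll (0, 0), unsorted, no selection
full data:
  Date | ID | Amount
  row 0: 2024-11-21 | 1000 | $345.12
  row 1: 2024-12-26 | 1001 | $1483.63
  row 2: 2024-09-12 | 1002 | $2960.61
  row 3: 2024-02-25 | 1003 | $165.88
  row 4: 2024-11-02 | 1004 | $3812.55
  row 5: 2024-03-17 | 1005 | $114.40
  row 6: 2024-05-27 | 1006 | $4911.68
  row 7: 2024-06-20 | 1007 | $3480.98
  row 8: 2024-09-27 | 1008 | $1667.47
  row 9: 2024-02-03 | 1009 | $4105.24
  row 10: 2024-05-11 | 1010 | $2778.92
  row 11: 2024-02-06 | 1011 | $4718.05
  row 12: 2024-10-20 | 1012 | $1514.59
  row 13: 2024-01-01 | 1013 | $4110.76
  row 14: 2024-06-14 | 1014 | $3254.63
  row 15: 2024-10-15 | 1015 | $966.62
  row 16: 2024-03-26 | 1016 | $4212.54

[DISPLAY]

Date      │ID  │Amount                             
──────────┼────┼────────                           
2024-11-21│1000│$345.12                            
2024-12-26│1001│$1483.63                           
2024-09-12│1002│$2960.61                           
2024-02-25│1003│$165.88                            
2024-11-02│1004│$3812.55                           
2024-03-17│1005│$114.40                            
2024-05-27│1006│$4911.68                           
2024-06-20│1007│$3480.98                           
2024-09-27│1008│$1667.47                           
2024-02-03│1009│$4105.24                           
2024-05-11│1010│$2778.92                           
2024-02-06│1011│$4718.05                           
2024-10-20│1012│$1514.59                           
2024-01-01│1013│$4110.76                           
2024-06-14│1014│$3254.63                           
2024-10-15│1015│$966.62                            
2024-03-26│1016│$4212.54                           
                                                   
                                                   
                                                   
                                                   
                                                   
                                                   


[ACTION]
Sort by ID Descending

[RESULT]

Date      │ID ▼│Amount                             
──────────┼────┼────────                           
2024-03-26│1016│$4212.54                           
2024-10-15│1015│$966.62                            
2024-06-14│1014│$3254.63                           
2024-01-01│1013│$4110.76                           
2024-10-20│1012│$1514.59                           
2024-02-06│1011│$4718.05                           
2024-05-11│1010│$2778.92                           
2024-02-03│1009│$4105.24                           
2024-09-27│1008│$1667.47                           
2024-06-20│1007│$3480.98                           
2024-05-27│1006│$4911.68                           
2024-03-17│1005│$114.40                            
2024-11-02│1004│$3812.55                           
2024-02-25│1003│$165.88                            
2024-09-12│1002│$2960.61                           
2024-12-26│1001│$1483.63                           
2024-11-21│1000│$345.12                            
                                                   
                                                   
                                                   
                                                   
                                                   
                                                   


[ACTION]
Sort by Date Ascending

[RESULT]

Date     ▲│ID  │Amount                             
──────────┼────┼────────                           
2024-01-01│1013│$4110.76                           
2024-02-03│1009│$4105.24                           
2024-02-06│1011│$4718.05                           
2024-02-25│1003│$165.88                            
2024-03-17│1005│$114.40                            
2024-03-26│1016│$4212.54                           
2024-05-11│1010│$2778.92                           
2024-05-27│1006│$4911.68                           
2024-06-14│1014│$3254.63                           
2024-06-20│1007│$3480.98                           
2024-09-12│1002│$2960.61                           
2024-09-27│1008│$1667.47                           
2024-10-15│1015│$966.62                            
2024-10-20│1012│$1514.59                           
2024-11-02│1004│$3812.55                           
2024-11-21│1000│$345.12                            
2024-12-26│1001│$1483.63                           
                                                   
                                                   
                                                   
                                                   
                                                   
                                                   
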